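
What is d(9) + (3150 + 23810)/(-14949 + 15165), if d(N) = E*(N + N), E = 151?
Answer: 76756/27 ≈ 2842.8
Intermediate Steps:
d(N) = 302*N (d(N) = 151*(N + N) = 151*(2*N) = 302*N)
d(9) + (3150 + 23810)/(-14949 + 15165) = 302*9 + (3150 + 23810)/(-14949 + 15165) = 2718 + 26960/216 = 2718 + 26960*(1/216) = 2718 + 3370/27 = 76756/27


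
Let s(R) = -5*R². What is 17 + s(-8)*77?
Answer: -24623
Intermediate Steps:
17 + s(-8)*77 = 17 - 5*(-8)²*77 = 17 - 5*64*77 = 17 - 320*77 = 17 - 24640 = -24623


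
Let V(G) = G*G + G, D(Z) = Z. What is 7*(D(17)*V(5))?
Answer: 3570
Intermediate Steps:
V(G) = G + G² (V(G) = G² + G = G + G²)
7*(D(17)*V(5)) = 7*(17*(5*(1 + 5))) = 7*(17*(5*6)) = 7*(17*30) = 7*510 = 3570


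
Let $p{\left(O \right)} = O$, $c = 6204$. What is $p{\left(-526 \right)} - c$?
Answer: $-6730$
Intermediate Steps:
$p{\left(-526 \right)} - c = -526 - 6204 = -6730$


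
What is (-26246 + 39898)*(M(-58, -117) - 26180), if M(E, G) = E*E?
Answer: -311484032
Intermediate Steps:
M(E, G) = E²
(-26246 + 39898)*(M(-58, -117) - 26180) = (-26246 + 39898)*((-58)² - 26180) = 13652*(3364 - 26180) = 13652*(-22816) = -311484032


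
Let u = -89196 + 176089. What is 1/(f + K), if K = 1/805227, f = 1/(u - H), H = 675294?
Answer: -473796372027/216826 ≈ -2.1851e+6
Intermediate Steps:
u = 86893
f = -1/588401 (f = 1/(86893 - 1*675294) = 1/(86893 - 675294) = 1/(-588401) = -1/588401 ≈ -1.6995e-6)
K = 1/805227 ≈ 1.2419e-6
1/(f + K) = 1/(-1/588401 + 1/805227) = 1/(-216826/473796372027) = -473796372027/216826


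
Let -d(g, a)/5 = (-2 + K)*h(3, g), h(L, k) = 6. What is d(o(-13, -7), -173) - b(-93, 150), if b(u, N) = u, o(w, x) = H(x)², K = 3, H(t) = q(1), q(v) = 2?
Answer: 63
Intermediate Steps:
H(t) = 2
o(w, x) = 4 (o(w, x) = 2² = 4)
d(g, a) = -30 (d(g, a) = -5*(-2 + 3)*6 = -5*6 = -30)
d(o(-13, -7), -173) - b(-93, 150) = -30 - 1*(-93) = -30 + 93 = 63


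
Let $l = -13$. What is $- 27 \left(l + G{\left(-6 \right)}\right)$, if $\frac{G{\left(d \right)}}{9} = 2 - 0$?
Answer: $-135$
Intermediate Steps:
$G{\left(d \right)} = 18$ ($G{\left(d \right)} = 9 \left(2 - 0\right) = 9 \left(2 + 0\right) = 9 \cdot 2 = 18$)
$- 27 \left(l + G{\left(-6 \right)}\right) = - 27 \left(-13 + 18\right) = \left(-27\right) 5 = -135$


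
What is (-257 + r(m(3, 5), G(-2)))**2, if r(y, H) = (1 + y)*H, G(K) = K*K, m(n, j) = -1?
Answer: 66049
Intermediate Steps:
G(K) = K**2
r(y, H) = H*(1 + y)
(-257 + r(m(3, 5), G(-2)))**2 = (-257 + (-2)**2*(1 - 1))**2 = (-257 + 4*0)**2 = (-257 + 0)**2 = (-257)**2 = 66049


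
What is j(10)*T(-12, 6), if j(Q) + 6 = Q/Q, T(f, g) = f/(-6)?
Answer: -10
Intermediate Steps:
T(f, g) = -f/6 (T(f, g) = f*(-1/6) = -f/6)
j(Q) = -5 (j(Q) = -6 + Q/Q = -6 + 1 = -5)
j(10)*T(-12, 6) = -(-5)*(-12)/6 = -5*2 = -10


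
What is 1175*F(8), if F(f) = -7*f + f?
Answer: -56400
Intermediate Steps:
F(f) = -6*f
1175*F(8) = 1175*(-6*8) = 1175*(-48) = -56400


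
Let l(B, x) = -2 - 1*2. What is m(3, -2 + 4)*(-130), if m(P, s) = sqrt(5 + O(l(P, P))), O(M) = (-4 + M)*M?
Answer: -130*sqrt(37) ≈ -790.76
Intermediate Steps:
l(B, x) = -4 (l(B, x) = -2 - 2 = -4)
O(M) = M*(-4 + M)
m(P, s) = sqrt(37) (m(P, s) = sqrt(5 - 4*(-4 - 4)) = sqrt(5 - 4*(-8)) = sqrt(5 + 32) = sqrt(37))
m(3, -2 + 4)*(-130) = sqrt(37)*(-130) = -130*sqrt(37)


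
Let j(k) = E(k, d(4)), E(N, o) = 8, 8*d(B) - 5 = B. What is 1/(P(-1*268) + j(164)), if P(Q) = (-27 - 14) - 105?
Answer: -1/138 ≈ -0.0072464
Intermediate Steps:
d(B) = 5/8 + B/8
j(k) = 8
P(Q) = -146 (P(Q) = -41 - 105 = -146)
1/(P(-1*268) + j(164)) = 1/(-146 + 8) = 1/(-138) = -1/138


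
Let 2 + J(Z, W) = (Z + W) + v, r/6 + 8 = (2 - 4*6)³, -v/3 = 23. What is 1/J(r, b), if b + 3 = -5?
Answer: -1/64015 ≈ -1.5621e-5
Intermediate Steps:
v = -69 (v = -3*23 = -69)
b = -8 (b = -3 - 5 = -8)
r = -63936 (r = -48 + 6*(2 - 4*6)³ = -48 + 6*(2 - 24)³ = -48 + 6*(-22)³ = -48 + 6*(-10648) = -48 - 63888 = -63936)
J(Z, W) = -71 + W + Z (J(Z, W) = -2 + ((Z + W) - 69) = -2 + ((W + Z) - 69) = -2 + (-69 + W + Z) = -71 + W + Z)
1/J(r, b) = 1/(-71 - 8 - 63936) = 1/(-64015) = -1/64015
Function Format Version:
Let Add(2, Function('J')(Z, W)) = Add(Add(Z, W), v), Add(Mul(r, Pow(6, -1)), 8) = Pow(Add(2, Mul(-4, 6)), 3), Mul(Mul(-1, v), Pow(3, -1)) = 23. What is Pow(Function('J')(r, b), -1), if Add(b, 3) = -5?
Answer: Rational(-1, 64015) ≈ -1.5621e-5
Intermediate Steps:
v = -69 (v = Mul(-3, 23) = -69)
b = -8 (b = Add(-3, -5) = -8)
r = -63936 (r = Add(-48, Mul(6, Pow(Add(2, Mul(-4, 6)), 3))) = Add(-48, Mul(6, Pow(Add(2, -24), 3))) = Add(-48, Mul(6, Pow(-22, 3))) = Add(-48, Mul(6, -10648)) = Add(-48, -63888) = -63936)
Function('J')(Z, W) = Add(-71, W, Z) (Function('J')(Z, W) = Add(-2, Add(Add(Z, W), -69)) = Add(-2, Add(Add(W, Z), -69)) = Add(-2, Add(-69, W, Z)) = Add(-71, W, Z))
Pow(Function('J')(r, b), -1) = Pow(Add(-71, -8, -63936), -1) = Pow(-64015, -1) = Rational(-1, 64015)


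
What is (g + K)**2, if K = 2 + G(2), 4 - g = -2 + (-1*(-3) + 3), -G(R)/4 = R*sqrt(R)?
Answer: 132 - 32*sqrt(2) ≈ 86.745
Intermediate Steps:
G(R) = -4*R**(3/2) (G(R) = -4*R*sqrt(R) = -4*R**(3/2))
g = 0 (g = 4 - (-2 + (-1*(-3) + 3)) = 4 - (-2 + (3 + 3)) = 4 - (-2 + 6) = 4 - 1*4 = 4 - 4 = 0)
K = 2 - 8*sqrt(2) ≈ -9.3137
(g + K)**2 = (0 + (2 - 8*sqrt(2)))**2 = (2 - 8*sqrt(2))**2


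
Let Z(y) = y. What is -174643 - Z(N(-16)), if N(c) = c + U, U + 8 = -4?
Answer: -174615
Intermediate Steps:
U = -12 (U = -8 - 4 = -12)
N(c) = -12 + c (N(c) = c - 12 = -12 + c)
-174643 - Z(N(-16)) = -174643 - (-12 - 16) = -174643 - 1*(-28) = -174643 + 28 = -174615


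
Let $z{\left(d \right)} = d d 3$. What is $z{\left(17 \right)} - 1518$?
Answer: $-651$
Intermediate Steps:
$z{\left(d \right)} = 3 d^{2}$ ($z{\left(d \right)} = d^{2} \cdot 3 = 3 d^{2}$)
$z{\left(17 \right)} - 1518 = 3 \cdot 17^{2} - 1518 = 3 \cdot 289 - 1518 = 867 - 1518 = -651$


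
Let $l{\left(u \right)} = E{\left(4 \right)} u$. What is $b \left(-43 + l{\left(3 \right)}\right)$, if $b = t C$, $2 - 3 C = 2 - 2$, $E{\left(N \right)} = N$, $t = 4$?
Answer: $- \frac{248}{3} \approx -82.667$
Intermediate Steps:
$C = \frac{2}{3}$ ($C = \frac{2}{3} - \frac{2 - 2}{3} = \frac{2}{3} - 0 = \frac{2}{3} + 0 = \frac{2}{3} \approx 0.66667$)
$b = \frac{8}{3}$ ($b = 4 \cdot \frac{2}{3} = \frac{8}{3} \approx 2.6667$)
$l{\left(u \right)} = 4 u$
$b \left(-43 + l{\left(3 \right)}\right) = \frac{8 \left(-43 + 4 \cdot 3\right)}{3} = \frac{8 \left(-43 + 12\right)}{3} = \frac{8}{3} \left(-31\right) = - \frac{248}{3}$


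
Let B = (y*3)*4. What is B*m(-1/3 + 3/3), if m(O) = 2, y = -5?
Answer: -120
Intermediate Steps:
B = -60 (B = -5*3*4 = -15*4 = -60)
B*m(-1/3 + 3/3) = -60*2 = -120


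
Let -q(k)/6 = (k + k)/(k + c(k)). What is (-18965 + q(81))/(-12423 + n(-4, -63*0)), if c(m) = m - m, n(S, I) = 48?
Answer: 18977/12375 ≈ 1.5335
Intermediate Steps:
c(m) = 0
q(k) = -12 (q(k) = -6*(k + k)/(k + 0) = -6*2*k/k = -6*2 = -12)
(-18965 + q(81))/(-12423 + n(-4, -63*0)) = (-18965 - 12)/(-12423 + 48) = -18977/(-12375) = -18977*(-1/12375) = 18977/12375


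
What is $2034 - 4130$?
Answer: $-2096$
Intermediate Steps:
$2034 - 4130 = -2096$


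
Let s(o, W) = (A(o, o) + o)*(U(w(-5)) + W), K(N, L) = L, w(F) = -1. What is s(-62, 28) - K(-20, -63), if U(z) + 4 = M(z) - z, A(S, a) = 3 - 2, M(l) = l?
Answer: -1401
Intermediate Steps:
A(S, a) = 1
U(z) = -4 (U(z) = -4 + (z - z) = -4 + 0 = -4)
s(o, W) = (1 + o)*(-4 + W)
s(-62, 28) - K(-20, -63) = (-4 + 28 - 4*(-62) + 28*(-62)) - 1*(-63) = (-4 + 28 + 248 - 1736) + 63 = -1464 + 63 = -1401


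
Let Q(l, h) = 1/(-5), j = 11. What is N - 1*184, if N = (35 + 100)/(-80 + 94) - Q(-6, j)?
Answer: -12191/70 ≈ -174.16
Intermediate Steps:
Q(l, h) = -⅕ (Q(l, h) = 1*(-⅕) = -⅕)
N = 689/70 (N = (35 + 100)/(-80 + 94) - 1*(-⅕) = 135/14 + ⅕ = 689/70 ≈ 9.8428)
N - 1*184 = 689/70 - 1*184 = 689/70 - 184 = -12191/70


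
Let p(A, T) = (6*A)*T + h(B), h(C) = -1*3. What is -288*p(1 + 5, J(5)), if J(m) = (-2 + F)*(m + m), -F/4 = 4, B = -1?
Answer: 1867104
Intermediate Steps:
F = -16 (F = -4*4 = -16)
h(C) = -3
J(m) = -36*m (J(m) = (-2 - 16)*(m + m) = -36*m)
p(A, T) = -3 + 6*A*T (p(A, T) = (6*A)*T - 3 = 6*A*T - 3 = -3 + 6*A*T)
-288*p(1 + 5, J(5)) = -288*(-3 + 6*(1 + 5)*(-36*5)) = -288*(-3 + 6*6*(-180)) = -288*(-3 - 6480) = -288*(-6483) = 1867104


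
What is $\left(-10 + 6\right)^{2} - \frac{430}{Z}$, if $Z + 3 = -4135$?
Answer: $\frac{33319}{2069} \approx 16.104$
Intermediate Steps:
$Z = -4138$ ($Z = -3 - 4135 = -4138$)
$\left(-10 + 6\right)^{2} - \frac{430}{Z} = \left(-10 + 6\right)^{2} - \frac{430}{-4138} = \left(-4\right)^{2} - 430 \left(- \frac{1}{4138}\right) = 16 - - \frac{215}{2069} = 16 + \frac{215}{2069} = \frac{33319}{2069}$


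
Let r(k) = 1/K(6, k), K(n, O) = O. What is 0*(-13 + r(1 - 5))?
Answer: 0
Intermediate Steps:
r(k) = 1/k
0*(-13 + r(1 - 5)) = 0*(-13 + 1/(1 - 5)) = 0*(-13 + 1/(-4)) = 0*(-13 - ¼) = 0*(-53/4) = 0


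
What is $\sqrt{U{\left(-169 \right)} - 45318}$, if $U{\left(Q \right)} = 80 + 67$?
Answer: $3 i \sqrt{5019} \approx 212.53 i$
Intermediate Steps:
$U{\left(Q \right)} = 147$
$\sqrt{U{\left(-169 \right)} - 45318} = \sqrt{147 - 45318} = \sqrt{-45171} = 3 i \sqrt{5019}$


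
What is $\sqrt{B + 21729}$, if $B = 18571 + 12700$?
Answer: $10 \sqrt{530} \approx 230.22$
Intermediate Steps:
$B = 31271$
$\sqrt{B + 21729} = \sqrt{31271 + 21729} = \sqrt{53000} = 10 \sqrt{530}$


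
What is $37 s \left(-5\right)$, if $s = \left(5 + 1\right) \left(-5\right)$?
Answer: $5550$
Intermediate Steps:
$s = -30$ ($s = 6 \left(-5\right) = -30$)
$37 s \left(-5\right) = 37 \left(-30\right) \left(-5\right) = \left(-1110\right) \left(-5\right) = 5550$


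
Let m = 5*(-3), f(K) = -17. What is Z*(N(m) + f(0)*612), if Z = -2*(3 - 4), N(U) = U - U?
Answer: -20808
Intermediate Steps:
m = -15
N(U) = 0
Z = 2 (Z = -2*(-1) = 2)
Z*(N(m) + f(0)*612) = 2*(0 - 17*612) = 2*(0 - 10404) = 2*(-10404) = -20808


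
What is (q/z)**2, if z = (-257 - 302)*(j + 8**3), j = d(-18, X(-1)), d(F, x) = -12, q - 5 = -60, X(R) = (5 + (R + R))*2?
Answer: 121/3124810000 ≈ 3.8722e-8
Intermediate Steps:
X(R) = 10 + 4*R (X(R) = (5 + 2*R)*2 = 10 + 4*R)
q = -55 (q = 5 - 60 = -55)
j = -12
z = -279500 (z = (-257 - 302)*(-12 + 8**3) = -559*(-12 + 512) = -559*500 = -279500)
(q/z)**2 = (-55/(-279500))**2 = (-55*(-1/279500))**2 = (11/55900)**2 = 121/3124810000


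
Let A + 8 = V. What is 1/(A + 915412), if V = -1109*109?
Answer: 1/794523 ≈ 1.2586e-6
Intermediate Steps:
V = -120881
A = -120889 (A = -8 - 120881 = -120889)
1/(A + 915412) = 1/(-120889 + 915412) = 1/794523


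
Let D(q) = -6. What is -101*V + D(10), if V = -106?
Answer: 10700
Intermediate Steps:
-101*V + D(10) = -101*(-106) - 6 = 10706 - 6 = 10700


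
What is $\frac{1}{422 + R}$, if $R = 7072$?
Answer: $\frac{1}{7494} \approx 0.00013344$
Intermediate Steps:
$\frac{1}{422 + R} = \frac{1}{422 + 7072} = \frac{1}{7494}$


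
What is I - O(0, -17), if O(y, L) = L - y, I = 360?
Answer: 377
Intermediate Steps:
I - O(0, -17) = 360 - (-17 - 1*0) = 360 - (-17 + 0) = 360 - 1*(-17) = 360 + 17 = 377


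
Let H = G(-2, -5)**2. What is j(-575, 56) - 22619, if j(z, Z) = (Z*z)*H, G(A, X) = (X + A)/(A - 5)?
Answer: -54819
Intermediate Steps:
G(A, X) = (A + X)/(-5 + A)
H = 1 (H = ((-2 - 5)/(-5 - 2))**2 = (-7/(-7))**2 = (-1/7*(-7))**2 = 1**2 = 1)
j(z, Z) = Z*z (j(z, Z) = (Z*z)*1 = Z*z)
j(-575, 56) - 22619 = 56*(-575) - 22619 = -32200 - 22619 = -54819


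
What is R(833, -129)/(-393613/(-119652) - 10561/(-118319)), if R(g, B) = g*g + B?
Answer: 54869458974720/267237661 ≈ 2.0532e+5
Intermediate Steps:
R(g, B) = B + g² (R(g, B) = g² + B = B + g²)
R(833, -129)/(-393613/(-119652) - 10561/(-118319)) = (-129 + 833²)/(-393613/(-119652) - 10561/(-118319)) = (-129 + 693889)/(-393613*(-1/119652) - 10561*(-1/118319)) = 693760/(393613/119652 + 59/661) = 693760/(267237661/79089972) = 693760*(79089972/267237661) = 54869458974720/267237661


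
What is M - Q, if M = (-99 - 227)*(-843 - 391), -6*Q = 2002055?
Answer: 4415759/6 ≈ 7.3596e+5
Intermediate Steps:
Q = -2002055/6 (Q = -⅙*2002055 = -2002055/6 ≈ -3.3368e+5)
M = 402284 (M = -326*(-1234) = 402284)
M - Q = 402284 - 1*(-2002055/6) = 402284 + 2002055/6 = 4415759/6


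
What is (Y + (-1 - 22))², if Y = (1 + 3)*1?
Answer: 361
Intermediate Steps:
Y = 4 (Y = 4*1 = 4)
(Y + (-1 - 22))² = (4 + (-1 - 22))² = (4 - 23)² = (-19)² = 361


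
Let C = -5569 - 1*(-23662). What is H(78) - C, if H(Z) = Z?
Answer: -18015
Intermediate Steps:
C = 18093 (C = -5569 + 23662 = 18093)
H(78) - C = 78 - 1*18093 = 78 - 18093 = -18015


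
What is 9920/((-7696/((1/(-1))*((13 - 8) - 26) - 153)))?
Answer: 81840/481 ≈ 170.15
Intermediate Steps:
9920/((-7696/((1/(-1))*((13 - 8) - 26) - 153))) = 9920/((-7696/((1*(-1))*(5 - 26) - 153))) = 9920/((-7696/(-1*(-21) - 153))) = 9920/((-7696/(21 - 153))) = 9920/((-7696/(-132))) = 9920/((-7696*(-1/132))) = 9920/(1924/33) = 9920*(33/1924) = 81840/481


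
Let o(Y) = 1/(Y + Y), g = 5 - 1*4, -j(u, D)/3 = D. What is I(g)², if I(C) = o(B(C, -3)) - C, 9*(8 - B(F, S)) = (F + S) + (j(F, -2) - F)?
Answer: 1849/2116 ≈ 0.87382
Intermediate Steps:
j(u, D) = -3*D
g = 1 (g = 5 - 4 = 1)
B(F, S) = 22/3 - S/9 (B(F, S) = 8 - ((F + S) + (-3*(-2) - F))/9 = 8 - ((F + S) + (6 - F))/9 = 8 - (6 + S)/9 = 8 + (-⅔ - S/9) = 22/3 - S/9)
o(Y) = 1/(2*Y)
I(C) = 3/46 - C (I(C) = 1/(2*(22/3 - ⅑*(-3))) - C = 1/(2*(22/3 + ⅓)) - C = 1/(2*(23/3)) - C = (½)*(3/23) - C = 3/46 - C)
I(g)² = (3/46 - 1*1)² = (3/46 - 1)² = (-43/46)² = 1849/2116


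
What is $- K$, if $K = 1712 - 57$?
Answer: $-1655$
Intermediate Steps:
$K = 1655$ ($K = 1712 - 57 = 1655$)
$- K = \left(-1\right) 1655 = -1655$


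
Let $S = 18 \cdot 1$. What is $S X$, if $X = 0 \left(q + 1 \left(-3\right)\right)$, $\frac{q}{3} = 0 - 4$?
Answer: $0$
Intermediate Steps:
$q = -12$ ($q = 3 \left(0 - 4\right) = 3 \left(-4\right) = -12$)
$X = 0$ ($X = 0 \left(-12 + 1 \left(-3\right)\right) = 0 \left(-12 - 3\right) = 0 \left(-15\right) = 0$)
$S = 18$
$S X = 18 \cdot 0 = 0$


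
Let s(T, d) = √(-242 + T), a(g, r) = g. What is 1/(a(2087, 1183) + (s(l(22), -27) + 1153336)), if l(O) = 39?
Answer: 1155423/1335002309132 - I*√203/1335002309132 ≈ 8.6548e-7 - 1.0672e-11*I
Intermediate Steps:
1/(a(2087, 1183) + (s(l(22), -27) + 1153336)) = 1/(2087 + (√(-242 + 39) + 1153336)) = 1/(2087 + (√(-203) + 1153336)) = 1/(2087 + (I*√203 + 1153336)) = 1/(2087 + (1153336 + I*√203)) = 1/(1155423 + I*√203)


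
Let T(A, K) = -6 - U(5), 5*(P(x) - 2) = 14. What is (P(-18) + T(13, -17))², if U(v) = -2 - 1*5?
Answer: 841/25 ≈ 33.640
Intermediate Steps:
P(x) = 24/5 (P(x) = 2 + (⅕)*14 = 2 + 14/5 = 24/5)
U(v) = -7 (U(v) = -2 - 5 = -7)
T(A, K) = 1 (T(A, K) = -6 - 1*(-7) = -6 + 7 = 1)
(P(-18) + T(13, -17))² = (24/5 + 1)² = (29/5)² = 841/25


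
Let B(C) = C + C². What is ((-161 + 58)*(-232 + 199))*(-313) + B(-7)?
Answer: -1063845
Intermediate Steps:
((-161 + 58)*(-232 + 199))*(-313) + B(-7) = ((-161 + 58)*(-232 + 199))*(-313) - 7*(1 - 7) = -103*(-33)*(-313) - 7*(-6) = 3399*(-313) + 42 = -1063887 + 42 = -1063845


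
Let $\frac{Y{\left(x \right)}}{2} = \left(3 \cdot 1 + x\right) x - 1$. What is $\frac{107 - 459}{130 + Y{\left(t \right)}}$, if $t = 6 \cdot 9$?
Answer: $- \frac{88}{1571} \approx -0.056015$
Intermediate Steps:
$t = 54$
$Y{\left(x \right)} = -2 + 2 x \left(3 + x\right)$ ($Y{\left(x \right)} = 2 \left(\left(3 \cdot 1 + x\right) x - 1\right) = 2 \left(\left(3 + x\right) x - 1\right) = 2 \left(x \left(3 + x\right) - 1\right) = 2 \left(-1 + x \left(3 + x\right)\right) = -2 + 2 x \left(3 + x\right)$)
$\frac{107 - 459}{130 + Y{\left(t \right)}} = \frac{107 - 459}{130 + \left(-2 + 2 \cdot 54^{2} + 6 \cdot 54\right)} = - \frac{352}{130 + \left(-2 + 2 \cdot 2916 + 324\right)} = - \frac{352}{130 + \left(-2 + 5832 + 324\right)} = - \frac{352}{130 + 6154} = - \frac{352}{6284} = \left(-352\right) \frac{1}{6284} = - \frac{88}{1571}$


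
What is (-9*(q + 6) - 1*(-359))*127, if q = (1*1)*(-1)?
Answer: 39878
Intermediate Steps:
q = -1 (q = 1*(-1) = -1)
(-9*(q + 6) - 1*(-359))*127 = (-9*(-1 + 6) - 1*(-359))*127 = (-9*5 + 359)*127 = (-45 + 359)*127 = 314*127 = 39878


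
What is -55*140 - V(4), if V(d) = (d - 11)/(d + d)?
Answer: -61593/8 ≈ -7699.1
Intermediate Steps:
V(d) = (-11 + d)/(2*d) (V(d) = (-11 + d)/((2*d)) = (-11 + d)*(1/(2*d)) = (-11 + d)/(2*d))
-55*140 - V(4) = -55*140 - (-11 + 4)/(2*4) = -7700 - (-7)/(2*4) = -7700 - 1*(-7/8) = -7700 + 7/8 = -61593/8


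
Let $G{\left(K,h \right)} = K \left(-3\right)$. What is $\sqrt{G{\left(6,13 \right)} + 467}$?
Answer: $\sqrt{449} \approx 21.19$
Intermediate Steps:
$G{\left(K,h \right)} = - 3 K$
$\sqrt{G{\left(6,13 \right)} + 467} = \sqrt{\left(-3\right) 6 + 467} = \sqrt{-18 + 467} = \sqrt{449}$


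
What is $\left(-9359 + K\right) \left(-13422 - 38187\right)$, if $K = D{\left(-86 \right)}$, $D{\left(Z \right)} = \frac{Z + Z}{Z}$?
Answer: $482905413$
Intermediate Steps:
$D{\left(Z \right)} = 2$ ($D{\left(Z \right)} = \frac{2 Z}{Z} = 2$)
$K = 2$
$\left(-9359 + K\right) \left(-13422 - 38187\right) = \left(-9359 + 2\right) \left(-13422 - 38187\right) = \left(-9357\right) \left(-51609\right) = 482905413$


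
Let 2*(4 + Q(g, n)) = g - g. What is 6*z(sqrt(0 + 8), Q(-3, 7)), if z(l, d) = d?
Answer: -24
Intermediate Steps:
Q(g, n) = -4 (Q(g, n) = -4 + (g - g)/2 = -4 + (1/2)*0 = -4 + 0 = -4)
6*z(sqrt(0 + 8), Q(-3, 7)) = 6*(-4) = -24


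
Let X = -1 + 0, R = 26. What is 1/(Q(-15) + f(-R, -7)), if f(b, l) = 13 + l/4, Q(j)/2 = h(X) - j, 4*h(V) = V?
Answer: 4/163 ≈ 0.024540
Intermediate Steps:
X = -1
h(V) = V/4
Q(j) = -1/2 - 2*j (Q(j) = 2*((1/4)*(-1) - j) = 2*(-1/4 - j) = -1/2 - 2*j)
f(b, l) = 13 + l/4 (f(b, l) = 13 + l*(1/4) = 13 + l/4)
1/(Q(-15) + f(-R, -7)) = 1/((-1/2 - 2*(-15)) + (13 + (1/4)*(-7))) = 1/((-1/2 + 30) + (13 - 7/4)) = 1/(59/2 + 45/4) = 1/(163/4) = 4/163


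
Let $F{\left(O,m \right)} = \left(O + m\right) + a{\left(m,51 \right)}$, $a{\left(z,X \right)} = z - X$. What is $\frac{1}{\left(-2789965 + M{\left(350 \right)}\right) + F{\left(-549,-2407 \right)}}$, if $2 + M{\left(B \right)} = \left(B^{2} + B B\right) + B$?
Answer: $- \frac{1}{2550031} \approx -3.9215 \cdot 10^{-7}$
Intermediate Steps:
$M{\left(B \right)} = -2 + B + 2 B^{2}$ ($M{\left(B \right)} = -2 + \left(\left(B^{2} + B B\right) + B\right) = -2 + \left(\left(B^{2} + B^{2}\right) + B\right) = -2 + \left(2 B^{2} + B\right) = -2 + \left(B + 2 B^{2}\right) = -2 + B + 2 B^{2}$)
$F{\left(O,m \right)} = -51 + O + 2 m$ ($F{\left(O,m \right)} = \left(O + m\right) + \left(m - 51\right) = \left(O + m\right) + \left(-51 + m\right) = -51 + O + 2 m$)
$\frac{1}{\left(-2789965 + M{\left(350 \right)}\right) + F{\left(-549,-2407 \right)}} = \frac{1}{\left(-2789965 + \left(-2 + 350 + 2 \cdot 350^{2}\right)\right) - 5414} = \frac{1}{\left(-2789965 + \left(-2 + 350 + 2 \cdot 122500\right)\right) - 5414} = \frac{1}{\left(-2789965 + \left(-2 + 350 + 245000\right)\right) - 5414} = \frac{1}{\left(-2789965 + 245348\right) - 5414} = \frac{1}{-2544617 - 5414} = \frac{1}{-2550031} = - \frac{1}{2550031}$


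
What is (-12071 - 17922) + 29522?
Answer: -471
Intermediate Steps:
(-12071 - 17922) + 29522 = -29993 + 29522 = -471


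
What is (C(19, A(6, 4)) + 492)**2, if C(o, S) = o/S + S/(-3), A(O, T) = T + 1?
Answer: 54937744/225 ≈ 2.4417e+5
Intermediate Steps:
A(O, T) = 1 + T
C(o, S) = -S/3 + o/S (C(o, S) = o/S + S*(-1/3) = o/S - S/3 = -S/3 + o/S)
(C(19, A(6, 4)) + 492)**2 = ((-(1 + 4)/3 + 19/(1 + 4)) + 492)**2 = ((-1/3*5 + 19/5) + 492)**2 = ((-5/3 + 19*(1/5)) + 492)**2 = ((-5/3 + 19/5) + 492)**2 = (32/15 + 492)**2 = (7412/15)**2 = 54937744/225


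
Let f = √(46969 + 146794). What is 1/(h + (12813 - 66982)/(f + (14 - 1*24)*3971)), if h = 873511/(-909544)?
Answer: 526825319562750709032/212485919935210933553 - 44812404227205184*√193763/212485919935210933553 ≈ 2.3865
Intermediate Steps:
f = √193763 ≈ 440.19
h = -873511/909544 (h = 873511*(-1/909544) = -873511/909544 ≈ -0.96038)
1/(h + (12813 - 66982)/(f + (14 - 1*24)*3971)) = 1/(-873511/909544 + (12813 - 66982)/(√193763 + (14 - 1*24)*3971)) = 1/(-873511/909544 - 54169/(√193763 + (14 - 24)*3971)) = 1/(-873511/909544 - 54169/(√193763 - 10*3971)) = 1/(-873511/909544 - 54169/(√193763 - 39710)) = 1/(-873511/909544 - 54169/(-39710 + √193763))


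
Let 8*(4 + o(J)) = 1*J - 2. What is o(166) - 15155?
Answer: -30277/2 ≈ -15139.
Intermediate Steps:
o(J) = -17/4 + J/8 (o(J) = -4 + (1*J - 2)/8 = -4 + (J - 2)/8 = -4 + (-2 + J)/8 = -4 + (-¼ + J/8) = -17/4 + J/8)
o(166) - 15155 = (-17/4 + (⅛)*166) - 15155 = (-17/4 + 83/4) - 15155 = 33/2 - 15155 = -30277/2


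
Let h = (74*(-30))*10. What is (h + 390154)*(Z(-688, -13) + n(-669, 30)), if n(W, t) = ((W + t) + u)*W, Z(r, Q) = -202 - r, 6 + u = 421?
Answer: 55318940268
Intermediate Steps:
u = 415 (u = -6 + 421 = 415)
h = -22200 (h = -2220*10 = -22200)
n(W, t) = W*(415 + W + t) (n(W, t) = ((W + t) + 415)*W = (415 + W + t)*W = W*(415 + W + t))
(h + 390154)*(Z(-688, -13) + n(-669, 30)) = (-22200 + 390154)*((-202 - 1*(-688)) - 669*(415 - 669 + 30)) = 367954*((-202 + 688) - 669*(-224)) = 367954*(486 + 149856) = 367954*150342 = 55318940268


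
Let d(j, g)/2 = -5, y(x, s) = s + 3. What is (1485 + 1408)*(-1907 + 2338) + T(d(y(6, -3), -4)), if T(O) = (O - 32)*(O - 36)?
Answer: 1248815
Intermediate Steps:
y(x, s) = 3 + s
d(j, g) = -10 (d(j, g) = 2*(-5) = -10)
T(O) = (-36 + O)*(-32 + O) (T(O) = (-32 + O)*(-36 + O) = (-36 + O)*(-32 + O))
(1485 + 1408)*(-1907 + 2338) + T(d(y(6, -3), -4)) = (1485 + 1408)*(-1907 + 2338) + (1152 + (-10)² - 68*(-10)) = 2893*431 + (1152 + 100 + 680) = 1246883 + 1932 = 1248815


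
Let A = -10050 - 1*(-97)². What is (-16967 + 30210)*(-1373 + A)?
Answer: -275878176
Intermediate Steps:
A = -19459 (A = -10050 - 1*9409 = -10050 - 9409 = -19459)
(-16967 + 30210)*(-1373 + A) = (-16967 + 30210)*(-1373 - 19459) = 13243*(-20832) = -275878176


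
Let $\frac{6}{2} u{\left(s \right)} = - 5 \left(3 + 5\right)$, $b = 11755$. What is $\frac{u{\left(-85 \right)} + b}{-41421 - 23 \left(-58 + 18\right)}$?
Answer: $- \frac{35225}{121503} \approx -0.28991$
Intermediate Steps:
$u{\left(s \right)} = - \frac{40}{3}$ ($u{\left(s \right)} = \frac{\left(-5\right) \left(3 + 5\right)}{3} = \frac{\left(-5\right) 8}{3} = \frac{1}{3} \left(-40\right) = - \frac{40}{3}$)
$\frac{u{\left(-85 \right)} + b}{-41421 - 23 \left(-58 + 18\right)} = \frac{- \frac{40}{3} + 11755}{-41421 - 23 \left(-58 + 18\right)} = \frac{35225}{3 \left(-41421 - -920\right)} = \frac{35225}{3 \left(-41421 + 920\right)} = \frac{35225}{3 \left(-40501\right)} = \frac{35225}{3} \left(- \frac{1}{40501}\right) = - \frac{35225}{121503}$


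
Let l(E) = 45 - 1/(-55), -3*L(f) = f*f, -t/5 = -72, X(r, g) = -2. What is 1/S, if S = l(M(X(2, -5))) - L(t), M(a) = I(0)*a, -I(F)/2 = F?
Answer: 55/2378476 ≈ 2.3124e-5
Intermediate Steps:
I(F) = -2*F
t = 360 (t = -5*(-72) = 360)
M(a) = 0 (M(a) = (-2*0)*a = 0*a = 0)
L(f) = -f**2/3 (L(f) = -f*f/3 = -f**2/3)
l(E) = 2476/55 (l(E) = 45 - 1*(-1/55) = 45 + 1/55 = 2476/55)
S = 2378476/55 (S = 2476/55 - (-1)*360**2/3 = 2476/55 - (-1)*129600/3 = 2476/55 - 1*(-43200) = 2476/55 + 43200 = 2378476/55 ≈ 43245.)
1/S = 1/(2378476/55) = 55/2378476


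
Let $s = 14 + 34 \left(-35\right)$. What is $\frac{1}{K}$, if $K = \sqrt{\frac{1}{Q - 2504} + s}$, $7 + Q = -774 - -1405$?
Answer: $- \frac{2 i \sqrt{1039114070}}{2210881} \approx - 0.029161 i$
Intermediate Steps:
$Q = 624$ ($Q = -7 - -631 = -7 + \left(-774 + 1405\right) = -7 + 631 = 624$)
$s = -1176$ ($s = 14 - 1190 = -1176$)
$K = \frac{i \sqrt{1039114070}}{940}$ ($K = \sqrt{\frac{1}{624 - 2504} - 1176} = \sqrt{\frac{1}{-1880} - 1176} = \sqrt{- \frac{1}{1880} - 1176} = \sqrt{- \frac{2210881}{1880}} = \frac{i \sqrt{1039114070}}{940} \approx 34.293 i$)
$\frac{1}{K} = \frac{1}{\frac{1}{940} i \sqrt{1039114070}} = - \frac{2 i \sqrt{1039114070}}{2210881}$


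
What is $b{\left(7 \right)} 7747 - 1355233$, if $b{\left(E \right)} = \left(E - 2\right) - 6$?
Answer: $-1362980$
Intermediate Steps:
$b{\left(E \right)} = -8 + E$ ($b{\left(E \right)} = \left(-2 + E\right) - 6 = -8 + E$)
$b{\left(7 \right)} 7747 - 1355233 = \left(-8 + 7\right) 7747 - 1355233 = \left(-1\right) 7747 - 1355233 = -7747 - 1355233 = -1362980$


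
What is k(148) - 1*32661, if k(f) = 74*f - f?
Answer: -21857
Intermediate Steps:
k(f) = 73*f
k(148) - 1*32661 = 73*148 - 1*32661 = 10804 - 32661 = -21857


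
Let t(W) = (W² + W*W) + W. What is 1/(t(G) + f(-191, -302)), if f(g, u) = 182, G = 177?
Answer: 1/63017 ≈ 1.5869e-5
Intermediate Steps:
t(W) = W + 2*W² (t(W) = (W² + W²) + W = 2*W² + W = W + 2*W²)
1/(t(G) + f(-191, -302)) = 1/(177*(1 + 2*177) + 182) = 1/(177*(1 + 354) + 182) = 1/(177*355 + 182) = 1/(62835 + 182) = 1/63017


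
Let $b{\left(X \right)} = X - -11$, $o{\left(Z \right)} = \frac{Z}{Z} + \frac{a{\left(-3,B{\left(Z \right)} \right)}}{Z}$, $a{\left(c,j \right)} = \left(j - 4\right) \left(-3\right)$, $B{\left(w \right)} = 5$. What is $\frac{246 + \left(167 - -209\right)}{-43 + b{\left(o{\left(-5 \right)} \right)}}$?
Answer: $- \frac{1555}{76} \approx -20.461$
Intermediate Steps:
$a{\left(c,j \right)} = 12 - 3 j$ ($a{\left(c,j \right)} = \left(-4 + j\right) \left(-3\right) = 12 - 3 j$)
$o{\left(Z \right)} = 1 - \frac{3}{Z}$ ($o{\left(Z \right)} = \frac{Z}{Z} + \frac{12 - 15}{Z} = 1 + \frac{12 - 15}{Z} = 1 - \frac{3}{Z}$)
$b{\left(X \right)} = 11 + X$ ($b{\left(X \right)} = X + 11 = 11 + X$)
$\frac{246 + \left(167 - -209\right)}{-43 + b{\left(o{\left(-5 \right)} \right)}} = \frac{246 + \left(167 - -209\right)}{-43 + \left(11 + \frac{-3 - 5}{-5}\right)} = \frac{246 + \left(167 + 209\right)}{-43 + \left(11 - - \frac{8}{5}\right)} = \frac{246 + 376}{-43 + \left(11 + \frac{8}{5}\right)} = \frac{622}{-43 + \frac{63}{5}} = \frac{622}{- \frac{152}{5}} = 622 \left(- \frac{5}{152}\right) = - \frac{1555}{76}$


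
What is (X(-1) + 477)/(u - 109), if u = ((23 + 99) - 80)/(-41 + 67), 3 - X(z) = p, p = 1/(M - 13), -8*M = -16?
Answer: -68653/15356 ≈ -4.4708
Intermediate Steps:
M = 2 (M = -⅛*(-16) = 2)
p = -1/11 (p = 1/(2 - 13) = 1/(-11) = -1/11 ≈ -0.090909)
X(z) = 34/11 (X(z) = 3 - 1*(-1/11) = 3 + 1/11 = 34/11)
u = 21/13 (u = (122 - 80)/26 = 42*(1/26) = 21/13 ≈ 1.6154)
(X(-1) + 477)/(u - 109) = (34/11 + 477)/(21/13 - 109) = 5281/(11*(-1396/13)) = (5281/11)*(-13/1396) = -68653/15356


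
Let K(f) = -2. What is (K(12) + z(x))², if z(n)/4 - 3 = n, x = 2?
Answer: 324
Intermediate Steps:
z(n) = 12 + 4*n
(K(12) + z(x))² = (-2 + (12 + 4*2))² = (-2 + (12 + 8))² = (-2 + 20)² = 18² = 324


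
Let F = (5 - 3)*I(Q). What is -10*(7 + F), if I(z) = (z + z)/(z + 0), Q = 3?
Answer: -110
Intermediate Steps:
I(z) = 2 (I(z) = (2*z)/z = 2)
F = 4 (F = (5 - 3)*2 = 2*2 = 4)
-10*(7 + F) = -10*(7 + 4) = -10*11 = -110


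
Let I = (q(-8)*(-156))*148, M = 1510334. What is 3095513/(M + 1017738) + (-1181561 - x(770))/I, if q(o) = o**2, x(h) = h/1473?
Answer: 1392187844462003/687810000743424 ≈ 2.0241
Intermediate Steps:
x(h) = h/1473 (x(h) = h*(1/1473) = h/1473)
I = -1477632 (I = ((-8)**2*(-156))*148 = (64*(-156))*148 = -9984*148 = -1477632)
3095513/(M + 1017738) + (-1181561 - x(770))/I = 3095513/(1510334 + 1017738) + (-1181561 - 770/1473)/(-1477632) = 3095513/2528072 + (-1181561 - 1*770/1473)*(-1/1477632) = 3095513*(1/2528072) + (-1181561 - 770/1473)*(-1/1477632) = 3095513/2528072 - 1740440123/1473*(-1/1477632) = 3095513/2528072 + 1740440123/2176551936 = 1392187844462003/687810000743424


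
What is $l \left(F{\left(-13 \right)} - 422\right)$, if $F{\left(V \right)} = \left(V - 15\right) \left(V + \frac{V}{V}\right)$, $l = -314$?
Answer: $27004$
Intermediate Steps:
$F{\left(V \right)} = \left(1 + V\right) \left(-15 + V\right)$ ($F{\left(V \right)} = \left(-15 + V\right) \left(V + 1\right) = \left(-15 + V\right) \left(1 + V\right) = \left(1 + V\right) \left(-15 + V\right)$)
$l \left(F{\left(-13 \right)} - 422\right) = - 314 \left(\left(-15 + \left(-13\right)^{2} - -182\right) - 422\right) = - 314 \left(\left(-15 + 169 + 182\right) - 422\right) = - 314 \left(336 - 422\right) = \left(-314\right) \left(-86\right) = 27004$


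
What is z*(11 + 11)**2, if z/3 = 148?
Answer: 214896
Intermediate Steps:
z = 444 (z = 3*148 = 444)
z*(11 + 11)**2 = 444*(11 + 11)**2 = 444*22**2 = 444*484 = 214896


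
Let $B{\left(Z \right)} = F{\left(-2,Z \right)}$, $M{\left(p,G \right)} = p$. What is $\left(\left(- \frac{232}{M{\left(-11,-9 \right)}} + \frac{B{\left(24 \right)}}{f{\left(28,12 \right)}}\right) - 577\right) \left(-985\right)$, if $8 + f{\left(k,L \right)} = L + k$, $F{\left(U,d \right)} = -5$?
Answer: $\frac{192798975}{352} \approx 5.4772 \cdot 10^{5}$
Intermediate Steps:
$f{\left(k,L \right)} = -8 + L + k$ ($f{\left(k,L \right)} = -8 + \left(L + k\right) = -8 + L + k$)
$B{\left(Z \right)} = -5$
$\left(\left(- \frac{232}{M{\left(-11,-9 \right)}} + \frac{B{\left(24 \right)}}{f{\left(28,12 \right)}}\right) - 577\right) \left(-985\right) = \left(\left(- \frac{232}{-11} - \frac{5}{-8 + 12 + 28}\right) - 577\right) \left(-985\right) = \left(\left(\left(-232\right) \left(- \frac{1}{11}\right) - \frac{5}{32}\right) - 577\right) \left(-985\right) = \left(\left(\frac{232}{11} - \frac{5}{32}\right) - 577\right) \left(-985\right) = \left(\frac{7369}{352} - 577\right) \left(-985\right) = \left(- \frac{195735}{352}\right) \left(-985\right) = \frac{192798975}{352}$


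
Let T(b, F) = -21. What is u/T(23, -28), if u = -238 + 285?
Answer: -47/21 ≈ -2.2381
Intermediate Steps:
u = 47
u/T(23, -28) = 47/(-21) = 47*(-1/21) = -47/21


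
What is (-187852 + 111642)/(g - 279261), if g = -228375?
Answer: 38105/253818 ≈ 0.15013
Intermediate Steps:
(-187852 + 111642)/(g - 279261) = (-187852 + 111642)/(-228375 - 279261) = -76210/(-507636) = -76210*(-1/507636) = 38105/253818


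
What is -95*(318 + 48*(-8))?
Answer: 6270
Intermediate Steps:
-95*(318 + 48*(-8)) = -95*(318 - 384) = -95*(-66) = 6270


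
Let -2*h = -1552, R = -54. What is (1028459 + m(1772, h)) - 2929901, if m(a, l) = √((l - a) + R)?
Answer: -1901442 + 5*I*√42 ≈ -1.9014e+6 + 32.404*I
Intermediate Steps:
h = 776 (h = -½*(-1552) = 776)
m(a, l) = √(-54 + l - a) (m(a, l) = √((l - a) - 54) = √(-54 + l - a))
(1028459 + m(1772, h)) - 2929901 = (1028459 + √(-54 + 776 - 1*1772)) - 2929901 = (1028459 + √(-54 + 776 - 1772)) - 2929901 = (1028459 + √(-1050)) - 2929901 = (1028459 + 5*I*√42) - 2929901 = -1901442 + 5*I*√42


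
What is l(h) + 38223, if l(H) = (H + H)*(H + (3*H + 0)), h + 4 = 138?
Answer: 181871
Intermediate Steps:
h = 134 (h = -4 + 138 = 134)
l(H) = 8*H² (l(H) = (2*H)*(H + 3*H) = (2*H)*(4*H) = 8*H²)
l(h) + 38223 = 8*134² + 38223 = 8*17956 + 38223 = 143648 + 38223 = 181871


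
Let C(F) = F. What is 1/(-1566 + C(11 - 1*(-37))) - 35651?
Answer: -54118219/1518 ≈ -35651.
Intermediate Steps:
1/(-1566 + C(11 - 1*(-37))) - 35651 = 1/(-1566 + (11 - 1*(-37))) - 35651 = 1/(-1566 + (11 + 37)) - 35651 = 1/(-1566 + 48) - 35651 = 1/(-1518) - 35651 = -1/1518 - 35651 = -54118219/1518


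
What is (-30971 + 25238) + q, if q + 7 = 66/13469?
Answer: -77311994/13469 ≈ -5740.0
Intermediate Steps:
q = -94217/13469 (q = -7 + 66/13469 = -94217/13469 ≈ -6.9951)
(-30971 + 25238) + q = (-30971 + 25238) - 94217/13469 = -5733 - 94217/13469 = -77311994/13469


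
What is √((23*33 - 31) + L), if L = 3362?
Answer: √4090 ≈ 63.953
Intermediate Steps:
√((23*33 - 31) + L) = √((23*33 - 31) + 3362) = √((759 - 31) + 3362) = √(728 + 3362) = √4090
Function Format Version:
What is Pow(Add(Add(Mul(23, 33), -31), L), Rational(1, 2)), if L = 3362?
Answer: Pow(4090, Rational(1, 2)) ≈ 63.953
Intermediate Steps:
Pow(Add(Add(Mul(23, 33), -31), L), Rational(1, 2)) = Pow(Add(Add(Mul(23, 33), -31), 3362), Rational(1, 2)) = Pow(Add(Add(759, -31), 3362), Rational(1, 2)) = Pow(Add(728, 3362), Rational(1, 2)) = Pow(4090, Rational(1, 2))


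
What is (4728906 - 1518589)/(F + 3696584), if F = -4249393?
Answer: -3210317/552809 ≈ -5.8073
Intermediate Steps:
(4728906 - 1518589)/(F + 3696584) = (4728906 - 1518589)/(-4249393 + 3696584) = 3210317/(-552809) = 3210317*(-1/552809) = -3210317/552809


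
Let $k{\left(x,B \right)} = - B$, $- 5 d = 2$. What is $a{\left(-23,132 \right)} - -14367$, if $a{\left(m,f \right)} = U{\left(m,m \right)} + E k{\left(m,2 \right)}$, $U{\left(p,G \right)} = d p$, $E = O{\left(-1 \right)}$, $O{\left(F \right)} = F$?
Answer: $\frac{71891}{5} \approx 14378.0$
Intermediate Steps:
$d = - \frac{2}{5}$ ($d = \left(- \frac{1}{5}\right) 2 = - \frac{2}{5} \approx -0.4$)
$E = -1$
$U{\left(p,G \right)} = - \frac{2 p}{5}$
$a{\left(m,f \right)} = 2 - \frac{2 m}{5}$ ($a{\left(m,f \right)} = - \frac{2 m}{5} - \left(-1\right) 2 = - \frac{2 m}{5} - -2 = - \frac{2 m}{5} + 2 = 2 - \frac{2 m}{5}$)
$a{\left(-23,132 \right)} - -14367 = \left(2 - - \frac{46}{5}\right) - -14367 = \left(2 + \frac{46}{5}\right) + 14367 = \frac{56}{5} + 14367 = \frac{71891}{5}$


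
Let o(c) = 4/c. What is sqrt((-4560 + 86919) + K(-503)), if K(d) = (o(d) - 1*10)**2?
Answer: 3*sqrt(2318101043)/503 ≈ 287.16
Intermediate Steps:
K(d) = (-10 + 4/d)**2 (K(d) = (4/d - 1*10)**2 = (4/d - 10)**2 = (-10 + 4/d)**2)
sqrt((-4560 + 86919) + K(-503)) = sqrt((-4560 + 86919) + (10 - 4/(-503))**2) = sqrt(82359 + (10 - 4*(-1/503))**2) = sqrt(82359 + (10 + 4/503)**2) = sqrt(82359 + (5034/503)**2) = sqrt(82359 + 25341156/253009) = sqrt(20862909387/253009) = 3*sqrt(2318101043)/503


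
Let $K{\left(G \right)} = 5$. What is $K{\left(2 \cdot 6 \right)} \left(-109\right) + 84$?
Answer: $-461$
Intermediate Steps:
$K{\left(2 \cdot 6 \right)} \left(-109\right) + 84 = 5 \left(-109\right) + 84 = -545 + 84 = -461$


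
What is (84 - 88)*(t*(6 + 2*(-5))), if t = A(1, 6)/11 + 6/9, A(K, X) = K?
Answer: 400/33 ≈ 12.121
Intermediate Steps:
t = 25/33 (t = 1/11 + 6/9 = 1*(1/11) + 6*(1/9) = 1/11 + 2/3 = 25/33 ≈ 0.75758)
(84 - 88)*(t*(6 + 2*(-5))) = (84 - 88)*(25*(6 + 2*(-5))/33) = -100*(6 - 10)/33 = -100*(-4)/33 = -4*(-100/33) = 400/33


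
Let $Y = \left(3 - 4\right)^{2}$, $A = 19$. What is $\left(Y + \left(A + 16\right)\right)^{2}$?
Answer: $1296$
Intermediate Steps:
$Y = 1$ ($Y = \left(-1\right)^{2} = 1$)
$\left(Y + \left(A + 16\right)\right)^{2} = \left(1 + \left(19 + 16\right)\right)^{2} = \left(1 + 35\right)^{2} = 36^{2} = 1296$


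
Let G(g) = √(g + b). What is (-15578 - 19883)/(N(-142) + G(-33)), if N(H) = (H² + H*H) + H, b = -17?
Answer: -712517873/807457323 + 177305*I*√2/1614914646 ≈ -0.88242 + 0.00015527*I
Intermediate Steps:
G(g) = √(-17 + g) (G(g) = √(g - 17) = √(-17 + g))
N(H) = H + 2*H² (N(H) = (H² + H²) + H = 2*H² + H = H + 2*H²)
(-15578 - 19883)/(N(-142) + G(-33)) = (-15578 - 19883)/(-142*(1 + 2*(-142)) + √(-17 - 33)) = -35461/(-142*(1 - 284) + √(-50)) = -35461/(-142*(-283) + 5*I*√2) = -35461/(40186 + 5*I*√2)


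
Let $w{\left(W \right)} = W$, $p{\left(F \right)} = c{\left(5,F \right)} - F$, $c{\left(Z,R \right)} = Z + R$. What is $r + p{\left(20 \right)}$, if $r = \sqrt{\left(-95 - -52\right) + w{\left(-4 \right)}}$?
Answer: $5 + i \sqrt{47} \approx 5.0 + 6.8557 i$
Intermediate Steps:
$c{\left(Z,R \right)} = R + Z$
$p{\left(F \right)} = 5$ ($p{\left(F \right)} = \left(F + 5\right) - F = \left(5 + F\right) - F = 5$)
$r = i \sqrt{47}$ ($r = \sqrt{\left(-95 - -52\right) - 4} = \sqrt{\left(-95 + 52\right) - 4} = \sqrt{-43 - 4} = \sqrt{-47} = i \sqrt{47} \approx 6.8557 i$)
$r + p{\left(20 \right)} = i \sqrt{47} + 5 = 5 + i \sqrt{47}$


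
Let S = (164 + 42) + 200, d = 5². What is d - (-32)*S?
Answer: 13017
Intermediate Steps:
d = 25
S = 406 (S = 206 + 200 = 406)
d - (-32)*S = 25 - (-32)*406 = 25 - 1*(-12992) = 25 + 12992 = 13017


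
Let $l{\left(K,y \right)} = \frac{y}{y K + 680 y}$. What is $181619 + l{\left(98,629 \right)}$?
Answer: $\frac{141299583}{778} \approx 1.8162 \cdot 10^{5}$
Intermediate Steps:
$l{\left(K,y \right)} = \frac{y}{680 y + K y}$ ($l{\left(K,y \right)} = \frac{y}{K y + 680 y} = \frac{y}{680 y + K y}$)
$181619 + l{\left(98,629 \right)} = 181619 + \frac{1}{680 + 98} = 181619 + \frac{1}{778} = \frac{141299583}{778}$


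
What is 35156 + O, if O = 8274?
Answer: 43430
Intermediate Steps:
35156 + O = 35156 + 8274 = 43430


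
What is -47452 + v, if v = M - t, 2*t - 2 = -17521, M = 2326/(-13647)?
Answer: -1056077747/27294 ≈ -38693.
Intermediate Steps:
M = -2326/13647 (M = 2326*(-1/13647) = -2326/13647 ≈ -0.17044)
t = -17519/2 (t = 1 + (½)*(-17521) = 1 - 17521/2 = -17519/2 ≈ -8759.5)
v = 239077141/27294 (v = -2326/13647 - 1*(-17519/2) = -2326/13647 + 17519/2 = 239077141/27294 ≈ 8759.3)
-47452 + v = -47452 + 239077141/27294 = -1056077747/27294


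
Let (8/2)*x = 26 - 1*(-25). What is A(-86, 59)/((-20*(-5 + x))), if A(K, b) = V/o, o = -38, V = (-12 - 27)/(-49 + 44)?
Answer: 39/29450 ≈ 0.0013243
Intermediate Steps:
V = 39/5 (V = -39/(-5) = -39*(-⅕) = 39/5 ≈ 7.8000)
x = 51/4 (x = (26 - 1*(-25))/4 = (26 + 25)/4 = (¼)*51 = 51/4 ≈ 12.750)
A(K, b) = -39/190 (A(K, b) = (39/5)/(-38) = (39/5)*(-1/38) = -39/190)
A(-86, 59)/((-20*(-5 + x))) = -39*(-1/(20*(-5 + 51/4)))/190 = -39/(190*((-20*31/4))) = -39/190/(-155) = -39/190*(-1/155) = 39/29450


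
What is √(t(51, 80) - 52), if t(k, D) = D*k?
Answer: 2*√1007 ≈ 63.467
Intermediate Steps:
√(t(51, 80) - 52) = √(80*51 - 52) = √(4080 - 52) = √4028 = 2*√1007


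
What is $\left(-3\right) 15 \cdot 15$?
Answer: $-675$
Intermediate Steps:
$\left(-3\right) 15 \cdot 15 = \left(-45\right) 15 = -675$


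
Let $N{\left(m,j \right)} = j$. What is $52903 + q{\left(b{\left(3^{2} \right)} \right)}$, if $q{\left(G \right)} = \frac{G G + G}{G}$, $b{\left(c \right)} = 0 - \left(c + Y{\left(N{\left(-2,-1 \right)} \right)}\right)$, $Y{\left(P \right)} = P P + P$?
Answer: $52895$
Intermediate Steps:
$Y{\left(P \right)} = P + P^{2}$ ($Y{\left(P \right)} = P^{2} + P = P + P^{2}$)
$b{\left(c \right)} = - c$ ($b{\left(c \right)} = 0 - \left(c - \left(1 - 1\right)\right) = 0 - \left(c - 0\right) = 0 - \left(c + 0\right) = 0 - c = - c$)
$q{\left(G \right)} = \frac{G + G^{2}}{G}$ ($q{\left(G \right)} = \frac{G^{2} + G}{G} = \frac{G + G^{2}}{G}$)
$52903 + q{\left(b{\left(3^{2} \right)} \right)} = 52903 + \left(1 - 3^{2}\right) = 52903 + \left(1 - 9\right) = 52903 - 8 = 52895$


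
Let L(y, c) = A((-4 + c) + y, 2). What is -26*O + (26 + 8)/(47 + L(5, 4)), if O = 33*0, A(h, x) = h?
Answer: 17/26 ≈ 0.65385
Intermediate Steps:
L(y, c) = -4 + c + y (L(y, c) = (-4 + c) + y = -4 + c + y)
O = 0
-26*O + (26 + 8)/(47 + L(5, 4)) = -26*0 + (26 + 8)/(47 + (-4 + 4 + 5)) = 0 + 34/(47 + 5) = 0 + 34/52 = 0 + 34*(1/52) = 0 + 17/26 = 17/26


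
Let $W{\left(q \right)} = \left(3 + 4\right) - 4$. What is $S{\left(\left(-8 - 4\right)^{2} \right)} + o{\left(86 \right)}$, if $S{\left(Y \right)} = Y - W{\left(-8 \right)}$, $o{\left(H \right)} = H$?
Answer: $227$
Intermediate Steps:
$W{\left(q \right)} = 3$ ($W{\left(q \right)} = 7 - 4 = 3$)
$S{\left(Y \right)} = -3 + Y$ ($S{\left(Y \right)} = Y - 3 = -3 + Y$)
$S{\left(\left(-8 - 4\right)^{2} \right)} + o{\left(86 \right)} = \left(-3 + \left(-8 - 4\right)^{2}\right) + 86 = \left(-3 + \left(-12\right)^{2}\right) + 86 = \left(-3 + 144\right) + 86 = 141 + 86 = 227$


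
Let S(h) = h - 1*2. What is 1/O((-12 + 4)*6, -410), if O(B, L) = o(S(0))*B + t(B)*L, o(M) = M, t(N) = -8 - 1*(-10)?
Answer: -1/724 ≈ -0.0013812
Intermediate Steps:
t(N) = 2 (t(N) = -8 + 10 = 2)
S(h) = -2 + h (S(h) = h - 2 = -2 + h)
O(B, L) = -2*B + 2*L (O(B, L) = (-2 + 0)*B + 2*L = -2*B + 2*L)
1/O((-12 + 4)*6, -410) = 1/(-2*(-12 + 4)*6 + 2*(-410)) = 1/(-(-16)*6 - 820) = 1/(-2*(-48) - 820) = 1/(96 - 820) = 1/(-724) = -1/724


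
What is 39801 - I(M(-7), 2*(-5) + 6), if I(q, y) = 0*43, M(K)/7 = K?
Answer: 39801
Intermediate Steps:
M(K) = 7*K
I(q, y) = 0
39801 - I(M(-7), 2*(-5) + 6) = 39801 - 1*0 = 39801 + 0 = 39801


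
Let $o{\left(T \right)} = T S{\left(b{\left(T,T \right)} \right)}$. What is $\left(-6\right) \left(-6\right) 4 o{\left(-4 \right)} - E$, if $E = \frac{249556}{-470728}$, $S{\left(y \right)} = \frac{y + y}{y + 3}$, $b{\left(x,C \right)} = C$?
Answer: $- \frac{542216267}{117682} \approx -4607.5$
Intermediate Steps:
$S{\left(y \right)} = \frac{2 y}{3 + y}$
$o{\left(T \right)} = \frac{2 T^{2}}{3 + T}$ ($o{\left(T \right)} = T \frac{2 T}{3 + T} = \frac{2 T^{2}}{3 + T}$)
$E = - \frac{62389}{117682}$ ($E = 249556 \left(- \frac{1}{470728}\right) = - \frac{62389}{117682} \approx -0.53015$)
$\left(-6\right) \left(-6\right) 4 o{\left(-4 \right)} - E = \left(-6\right) \left(-6\right) 4 \frac{2 \left(-4\right)^{2}}{3 - 4} - - \frac{62389}{117682} = 36 \cdot 4 \cdot 2 \cdot 16 \frac{1}{-1} + \frac{62389}{117682} = 144 \cdot 2 \cdot 16 \left(-1\right) + \frac{62389}{117682} = 144 \left(-32\right) + \frac{62389}{117682} = -4608 + \frac{62389}{117682} = - \frac{542216267}{117682}$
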